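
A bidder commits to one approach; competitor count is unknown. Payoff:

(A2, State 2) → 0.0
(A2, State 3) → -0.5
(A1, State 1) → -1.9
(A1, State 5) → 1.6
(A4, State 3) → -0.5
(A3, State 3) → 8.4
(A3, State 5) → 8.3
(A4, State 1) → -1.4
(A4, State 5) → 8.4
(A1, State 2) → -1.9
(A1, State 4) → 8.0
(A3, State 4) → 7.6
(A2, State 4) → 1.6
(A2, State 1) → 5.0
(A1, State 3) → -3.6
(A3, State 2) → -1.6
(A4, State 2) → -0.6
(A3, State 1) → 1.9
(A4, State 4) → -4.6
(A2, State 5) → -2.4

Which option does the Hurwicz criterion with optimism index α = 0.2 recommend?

A3

A1: 0.2·8.0 + 0.8·(-3.6) = -1.28
A2: 0.2·5.0 + 0.8·(-2.4) = -0.92
A3: 0.2·8.4 + 0.8·(-1.6) = 0.4
A4: 0.2·8.4 + 0.8·(-4.6) = -2
Highest Hurwicz score = 0.4 → A3.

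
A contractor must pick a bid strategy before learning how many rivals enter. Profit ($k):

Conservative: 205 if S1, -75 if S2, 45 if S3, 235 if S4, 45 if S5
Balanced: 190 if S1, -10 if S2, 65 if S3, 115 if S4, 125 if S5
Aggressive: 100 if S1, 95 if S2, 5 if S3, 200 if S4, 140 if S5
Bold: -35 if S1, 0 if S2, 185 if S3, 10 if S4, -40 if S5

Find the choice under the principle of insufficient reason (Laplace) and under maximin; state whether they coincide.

Row averages: Conservative=91, Balanced=97, Aggressive=108, Bold=24
Highest average = 108 → Aggressive.
Row minima: Conservative=-75, Balanced=-10, Aggressive=5, Bold=-40
Best worst-case = 5 → Aggressive.

laplace → Aggressive; maximin → Aggressive (agree)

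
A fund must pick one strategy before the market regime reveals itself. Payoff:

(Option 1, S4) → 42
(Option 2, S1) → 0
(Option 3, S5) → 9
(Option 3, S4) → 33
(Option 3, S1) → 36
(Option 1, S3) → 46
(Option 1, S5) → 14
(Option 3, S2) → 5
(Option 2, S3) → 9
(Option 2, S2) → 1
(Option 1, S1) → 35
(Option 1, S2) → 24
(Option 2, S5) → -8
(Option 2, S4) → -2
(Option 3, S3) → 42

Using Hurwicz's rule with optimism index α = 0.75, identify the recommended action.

Option 1: 0.75·46 + 0.25·14 = 38
Option 2: 0.75·9 + 0.25·(-8) = 4.75
Option 3: 0.75·42 + 0.25·5 = 32.75
Highest Hurwicz score = 38 → Option 1.

Option 1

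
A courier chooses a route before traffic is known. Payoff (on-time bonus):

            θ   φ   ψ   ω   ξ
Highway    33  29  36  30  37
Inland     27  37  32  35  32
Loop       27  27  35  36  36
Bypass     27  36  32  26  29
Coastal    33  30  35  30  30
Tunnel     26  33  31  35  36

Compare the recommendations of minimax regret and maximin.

Column bests: θ=33, φ=37, ψ=36, ω=36, ξ=37.
Highway regrets: 0, 8, 0, 6, 0 → max 8
Inland regrets: 6, 0, 4, 1, 5 → max 6
Loop regrets: 6, 10, 1, 0, 1 → max 10
Bypass regrets: 6, 1, 4, 10, 8 → max 10
Coastal regrets: 0, 7, 1, 6, 7 → max 7
Tunnel regrets: 7, 4, 5, 1, 1 → max 7
Smallest max regret = 6 → Inland.
Row minima: Highway=29, Inland=27, Loop=27, Bypass=26, Coastal=30, Tunnel=26
Best worst-case = 30 → Coastal.

minimax regret → Inland; maximin → Coastal (disagree)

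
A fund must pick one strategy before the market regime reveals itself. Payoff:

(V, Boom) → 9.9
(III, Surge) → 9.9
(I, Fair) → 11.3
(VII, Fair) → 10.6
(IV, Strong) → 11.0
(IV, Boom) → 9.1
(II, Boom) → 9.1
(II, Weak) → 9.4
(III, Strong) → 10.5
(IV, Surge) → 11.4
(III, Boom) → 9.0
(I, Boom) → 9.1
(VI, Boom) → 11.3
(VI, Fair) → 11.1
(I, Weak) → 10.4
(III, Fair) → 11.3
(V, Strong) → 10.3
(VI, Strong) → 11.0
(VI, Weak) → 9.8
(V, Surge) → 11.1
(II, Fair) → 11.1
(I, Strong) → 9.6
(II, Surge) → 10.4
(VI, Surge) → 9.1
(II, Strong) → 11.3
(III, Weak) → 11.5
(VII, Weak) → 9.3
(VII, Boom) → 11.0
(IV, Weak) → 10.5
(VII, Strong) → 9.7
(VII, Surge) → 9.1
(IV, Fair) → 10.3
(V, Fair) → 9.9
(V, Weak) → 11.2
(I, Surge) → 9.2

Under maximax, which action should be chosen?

Row maxima: I=11.3, II=11.3, III=11.5, IV=11.4, V=11.2, VI=11.3, VII=11.0
Best best-case = 11.5 → III.

III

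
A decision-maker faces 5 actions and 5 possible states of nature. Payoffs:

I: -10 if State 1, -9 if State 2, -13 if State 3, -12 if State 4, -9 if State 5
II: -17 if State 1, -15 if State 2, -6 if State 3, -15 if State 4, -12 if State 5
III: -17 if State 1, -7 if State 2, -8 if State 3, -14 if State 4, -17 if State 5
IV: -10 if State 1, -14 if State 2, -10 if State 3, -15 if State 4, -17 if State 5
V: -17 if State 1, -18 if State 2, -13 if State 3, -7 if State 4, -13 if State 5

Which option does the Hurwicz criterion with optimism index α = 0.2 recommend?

I: 0.2·(-9) + 0.8·(-13) = -12.2
II: 0.2·(-6) + 0.8·(-17) = -14.8
III: 0.2·(-7) + 0.8·(-17) = -15
IV: 0.2·(-10) + 0.8·(-17) = -15.6
V: 0.2·(-7) + 0.8·(-18) = -15.8
Highest Hurwicz score = -12.2 → I.

I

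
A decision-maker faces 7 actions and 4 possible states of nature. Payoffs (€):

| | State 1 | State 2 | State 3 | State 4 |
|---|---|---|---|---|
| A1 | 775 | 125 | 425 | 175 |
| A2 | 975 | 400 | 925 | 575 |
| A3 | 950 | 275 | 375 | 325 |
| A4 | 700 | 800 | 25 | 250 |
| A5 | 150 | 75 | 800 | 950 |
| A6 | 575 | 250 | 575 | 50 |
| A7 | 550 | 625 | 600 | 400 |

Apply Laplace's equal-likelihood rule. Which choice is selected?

Row averages: A1=375, A2=718.75, A3=481.25, A4=443.75, A5=493.75, A6=362.5, A7=543.75
Highest average = 718.75 → A2.

A2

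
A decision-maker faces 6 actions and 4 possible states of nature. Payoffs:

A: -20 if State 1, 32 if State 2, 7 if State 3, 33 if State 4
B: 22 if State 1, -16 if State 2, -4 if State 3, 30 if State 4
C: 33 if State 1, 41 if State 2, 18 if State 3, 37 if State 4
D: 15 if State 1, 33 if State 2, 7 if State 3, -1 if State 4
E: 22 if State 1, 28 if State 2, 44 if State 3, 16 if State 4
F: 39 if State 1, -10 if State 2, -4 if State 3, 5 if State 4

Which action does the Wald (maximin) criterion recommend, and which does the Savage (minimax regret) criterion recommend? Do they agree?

maximin → C; minimax regret → E (disagree)

Row minima: A=-20, B=-16, C=18, D=-1, E=16, F=-10
Best worst-case = 18 → C.
Column bests: State 1=39, State 2=41, State 3=44, State 4=37.
A regrets: 59, 9, 37, 4 → max 59
B regrets: 17, 57, 48, 7 → max 57
C regrets: 6, 0, 26, 0 → max 26
D regrets: 24, 8, 37, 38 → max 38
E regrets: 17, 13, 0, 21 → max 21
F regrets: 0, 51, 48, 32 → max 51
Smallest max regret = 21 → E.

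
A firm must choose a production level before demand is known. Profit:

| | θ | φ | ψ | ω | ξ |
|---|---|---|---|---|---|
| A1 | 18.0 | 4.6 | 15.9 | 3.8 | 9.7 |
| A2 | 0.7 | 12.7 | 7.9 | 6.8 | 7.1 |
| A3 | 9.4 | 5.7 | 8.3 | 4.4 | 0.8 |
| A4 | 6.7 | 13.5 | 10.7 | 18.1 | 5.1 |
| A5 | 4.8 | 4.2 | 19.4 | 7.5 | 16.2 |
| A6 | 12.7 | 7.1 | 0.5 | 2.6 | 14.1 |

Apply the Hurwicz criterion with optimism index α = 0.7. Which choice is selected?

A1: 0.7·18.0 + 0.3·3.8 = 13.74
A2: 0.7·12.7 + 0.3·0.7 = 9.1
A3: 0.7·9.4 + 0.3·0.8 = 6.82
A4: 0.7·18.1 + 0.3·5.1 = 14.2
A5: 0.7·19.4 + 0.3·4.2 = 14.84
A6: 0.7·14.1 + 0.3·0.5 = 10.02
Highest Hurwicz score = 14.84 → A5.

A5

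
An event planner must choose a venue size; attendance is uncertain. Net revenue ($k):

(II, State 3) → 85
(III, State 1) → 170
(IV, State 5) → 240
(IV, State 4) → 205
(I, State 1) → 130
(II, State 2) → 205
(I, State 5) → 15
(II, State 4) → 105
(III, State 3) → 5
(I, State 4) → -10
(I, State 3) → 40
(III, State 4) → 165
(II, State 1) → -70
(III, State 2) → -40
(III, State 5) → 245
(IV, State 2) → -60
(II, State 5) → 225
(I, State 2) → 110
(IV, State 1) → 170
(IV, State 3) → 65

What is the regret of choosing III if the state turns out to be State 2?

Best payoff under State 2 is 205.
Regret = 205 − (-40) = 245.

245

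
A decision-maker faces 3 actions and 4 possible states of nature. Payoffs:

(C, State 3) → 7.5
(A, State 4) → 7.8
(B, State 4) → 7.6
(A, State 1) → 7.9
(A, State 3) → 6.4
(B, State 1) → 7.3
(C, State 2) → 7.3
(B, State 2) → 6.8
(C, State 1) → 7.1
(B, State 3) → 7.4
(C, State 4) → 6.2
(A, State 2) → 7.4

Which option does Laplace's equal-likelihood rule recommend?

Row averages: A=7.375, B=7.275, C=7.025
Highest average = 7.375 → A.

A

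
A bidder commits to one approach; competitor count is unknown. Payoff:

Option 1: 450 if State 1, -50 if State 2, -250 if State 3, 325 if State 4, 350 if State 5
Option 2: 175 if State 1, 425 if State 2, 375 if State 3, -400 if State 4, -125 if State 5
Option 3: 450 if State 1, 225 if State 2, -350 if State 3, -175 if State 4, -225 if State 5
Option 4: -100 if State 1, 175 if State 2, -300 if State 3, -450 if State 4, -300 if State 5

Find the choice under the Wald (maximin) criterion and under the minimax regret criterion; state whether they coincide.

Row minima: Option 1=-250, Option 2=-400, Option 3=-350, Option 4=-450
Best worst-case = -250 → Option 1.
Column bests: State 1=450, State 2=425, State 3=375, State 4=325, State 5=350.
Option 1 regrets: 0, 475, 625, 0, 0 → max 625
Option 2 regrets: 275, 0, 0, 725, 475 → max 725
Option 3 regrets: 0, 200, 725, 500, 575 → max 725
Option 4 regrets: 550, 250, 675, 775, 650 → max 775
Smallest max regret = 625 → Option 1.

maximin → Option 1; minimax regret → Option 1 (agree)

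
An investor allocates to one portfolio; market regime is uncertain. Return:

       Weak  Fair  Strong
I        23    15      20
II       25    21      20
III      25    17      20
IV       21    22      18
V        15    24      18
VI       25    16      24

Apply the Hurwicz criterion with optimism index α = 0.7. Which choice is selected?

II

I: 0.7·23 + 0.3·15 = 20.6
II: 0.7·25 + 0.3·20 = 23.5
III: 0.7·25 + 0.3·17 = 22.6
IV: 0.7·22 + 0.3·18 = 20.8
V: 0.7·24 + 0.3·15 = 21.3
VI: 0.7·25 + 0.3·16 = 22.3
Highest Hurwicz score = 23.5 → II.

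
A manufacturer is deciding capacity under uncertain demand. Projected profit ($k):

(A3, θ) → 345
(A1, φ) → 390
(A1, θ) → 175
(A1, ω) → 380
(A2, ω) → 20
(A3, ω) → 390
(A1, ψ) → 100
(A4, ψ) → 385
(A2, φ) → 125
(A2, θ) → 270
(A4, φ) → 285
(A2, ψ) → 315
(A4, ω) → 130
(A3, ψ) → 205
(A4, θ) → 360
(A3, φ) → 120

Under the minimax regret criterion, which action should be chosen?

A4

Column bests: θ=360, φ=390, ψ=385, ω=390.
A1 regrets: 185, 0, 285, 10 → max 285
A2 regrets: 90, 265, 70, 370 → max 370
A3 regrets: 15, 270, 180, 0 → max 270
A4 regrets: 0, 105, 0, 260 → max 260
Smallest max regret = 260 → A4.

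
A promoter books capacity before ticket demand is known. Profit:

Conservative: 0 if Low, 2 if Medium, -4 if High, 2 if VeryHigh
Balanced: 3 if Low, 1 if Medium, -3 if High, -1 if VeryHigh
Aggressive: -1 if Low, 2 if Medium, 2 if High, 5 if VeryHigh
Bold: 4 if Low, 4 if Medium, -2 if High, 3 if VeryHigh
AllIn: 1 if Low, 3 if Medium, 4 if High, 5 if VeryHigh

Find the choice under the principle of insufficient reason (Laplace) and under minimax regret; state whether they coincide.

laplace → AllIn; minimax regret → AllIn (agree)

Row averages: Conservative=0, Balanced=0, Aggressive=2, Bold=2.25, AllIn=3.25
Highest average = 3.25 → AllIn.
Column bests: Low=4, Medium=4, High=4, VeryHigh=5.
Conservative regrets: 4, 2, 8, 3 → max 8
Balanced regrets: 1, 3, 7, 6 → max 7
Aggressive regrets: 5, 2, 2, 0 → max 5
Bold regrets: 0, 0, 6, 2 → max 6
AllIn regrets: 3, 1, 0, 0 → max 3
Smallest max regret = 3 → AllIn.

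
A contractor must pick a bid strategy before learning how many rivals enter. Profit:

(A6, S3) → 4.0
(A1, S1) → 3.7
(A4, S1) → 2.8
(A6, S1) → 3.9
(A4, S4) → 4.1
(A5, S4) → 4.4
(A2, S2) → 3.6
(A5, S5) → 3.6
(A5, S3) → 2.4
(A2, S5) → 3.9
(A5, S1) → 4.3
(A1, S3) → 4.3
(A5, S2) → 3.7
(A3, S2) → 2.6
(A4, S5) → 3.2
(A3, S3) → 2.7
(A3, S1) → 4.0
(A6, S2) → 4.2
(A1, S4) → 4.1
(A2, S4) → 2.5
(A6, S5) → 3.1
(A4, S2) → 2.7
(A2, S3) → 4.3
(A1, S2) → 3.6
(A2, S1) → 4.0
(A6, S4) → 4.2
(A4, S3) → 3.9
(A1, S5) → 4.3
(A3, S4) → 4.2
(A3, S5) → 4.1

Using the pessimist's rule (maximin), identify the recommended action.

Row minima: A1=3.6, A2=2.5, A3=2.6, A4=2.7, A5=2.4, A6=3.1
Best worst-case = 3.6 → A1.

A1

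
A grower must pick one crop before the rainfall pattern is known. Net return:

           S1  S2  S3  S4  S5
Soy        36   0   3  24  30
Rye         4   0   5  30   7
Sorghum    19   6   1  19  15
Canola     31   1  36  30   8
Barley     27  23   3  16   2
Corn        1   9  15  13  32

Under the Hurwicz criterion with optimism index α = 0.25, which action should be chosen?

Canola

Soy: 0.25·36 + 0.75·0 = 9
Rye: 0.25·30 + 0.75·0 = 7.5
Sorghum: 0.25·19 + 0.75·1 = 5.5
Canola: 0.25·36 + 0.75·1 = 9.75
Barley: 0.25·27 + 0.75·2 = 8.25
Corn: 0.25·32 + 0.75·1 = 8.75
Highest Hurwicz score = 9.75 → Canola.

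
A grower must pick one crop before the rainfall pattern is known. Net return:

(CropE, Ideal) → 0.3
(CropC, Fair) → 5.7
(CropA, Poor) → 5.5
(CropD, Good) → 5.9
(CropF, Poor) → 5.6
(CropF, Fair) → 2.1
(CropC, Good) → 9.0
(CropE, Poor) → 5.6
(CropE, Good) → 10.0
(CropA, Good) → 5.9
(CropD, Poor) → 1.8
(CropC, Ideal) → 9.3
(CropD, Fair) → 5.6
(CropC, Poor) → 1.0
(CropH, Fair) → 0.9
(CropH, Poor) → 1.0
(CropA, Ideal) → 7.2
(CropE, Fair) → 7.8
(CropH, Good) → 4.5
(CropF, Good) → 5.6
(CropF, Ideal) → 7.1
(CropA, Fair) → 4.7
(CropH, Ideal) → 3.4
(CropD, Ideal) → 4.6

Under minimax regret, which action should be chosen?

Column bests: Poor=5.6, Fair=7.8, Good=10.0, Ideal=9.3.
CropE regrets: 0.0, 0.0, 0.0, 9.0 → max 9.0
CropF regrets: 0.0, 5.7, 4.4, 2.2 → max 5.7
CropD regrets: 3.8, 2.2, 4.1, 4.7 → max 4.7
CropC regrets: 4.6, 2.1, 1.0, 0.0 → max 4.6
CropH regrets: 4.6, 6.9, 5.5, 5.9 → max 6.9
CropA regrets: 0.1, 3.1, 4.1, 2.1 → max 4.1
Smallest max regret = 4.1 → CropA.

CropA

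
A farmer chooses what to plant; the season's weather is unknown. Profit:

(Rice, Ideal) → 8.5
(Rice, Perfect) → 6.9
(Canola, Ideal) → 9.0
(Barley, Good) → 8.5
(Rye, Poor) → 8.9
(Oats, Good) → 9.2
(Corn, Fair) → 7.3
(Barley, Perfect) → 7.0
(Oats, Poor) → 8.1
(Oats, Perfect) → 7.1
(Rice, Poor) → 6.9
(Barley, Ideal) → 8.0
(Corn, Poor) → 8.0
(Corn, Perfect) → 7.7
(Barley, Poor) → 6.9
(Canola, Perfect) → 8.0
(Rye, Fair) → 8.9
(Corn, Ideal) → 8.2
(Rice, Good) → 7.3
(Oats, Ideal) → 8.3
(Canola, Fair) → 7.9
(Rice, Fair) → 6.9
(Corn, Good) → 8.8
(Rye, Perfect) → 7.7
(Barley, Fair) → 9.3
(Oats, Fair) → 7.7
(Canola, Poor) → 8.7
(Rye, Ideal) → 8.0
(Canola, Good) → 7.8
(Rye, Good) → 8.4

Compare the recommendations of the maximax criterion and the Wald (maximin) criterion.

Row maxima: Corn=8.8, Rye=8.9, Rice=8.5, Oats=9.2, Barley=9.3, Canola=9.0
Best best-case = 9.3 → Barley.
Row minima: Corn=7.3, Rye=7.7, Rice=6.9, Oats=7.1, Barley=6.9, Canola=7.8
Best worst-case = 7.8 → Canola.

maximax → Barley; maximin → Canola (disagree)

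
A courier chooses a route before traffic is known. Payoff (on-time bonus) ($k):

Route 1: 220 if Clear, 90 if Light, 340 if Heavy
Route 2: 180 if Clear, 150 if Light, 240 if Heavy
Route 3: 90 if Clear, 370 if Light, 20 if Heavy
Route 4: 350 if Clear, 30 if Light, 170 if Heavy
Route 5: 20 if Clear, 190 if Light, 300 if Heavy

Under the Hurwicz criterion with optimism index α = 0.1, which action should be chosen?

Route 2

Route 1: 0.1·340 + 0.9·90 = 115
Route 2: 0.1·240 + 0.9·150 = 159
Route 3: 0.1·370 + 0.9·20 = 55
Route 4: 0.1·350 + 0.9·30 = 62
Route 5: 0.1·300 + 0.9·20 = 48
Highest Hurwicz score = 159 → Route 2.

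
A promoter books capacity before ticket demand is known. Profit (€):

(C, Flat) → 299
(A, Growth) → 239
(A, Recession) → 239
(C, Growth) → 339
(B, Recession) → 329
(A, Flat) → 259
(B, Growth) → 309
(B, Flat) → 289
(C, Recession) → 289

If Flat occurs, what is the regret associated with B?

Best payoff under Flat is 299.
Regret = 299 − 289 = 10.

10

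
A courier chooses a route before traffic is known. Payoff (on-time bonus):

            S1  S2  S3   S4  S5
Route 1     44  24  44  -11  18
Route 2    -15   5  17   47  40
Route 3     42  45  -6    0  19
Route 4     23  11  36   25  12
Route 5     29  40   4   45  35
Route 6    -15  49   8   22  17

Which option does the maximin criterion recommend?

Row minima: Route 1=-11, Route 2=-15, Route 3=-6, Route 4=11, Route 5=4, Route 6=-15
Best worst-case = 11 → Route 4.

Route 4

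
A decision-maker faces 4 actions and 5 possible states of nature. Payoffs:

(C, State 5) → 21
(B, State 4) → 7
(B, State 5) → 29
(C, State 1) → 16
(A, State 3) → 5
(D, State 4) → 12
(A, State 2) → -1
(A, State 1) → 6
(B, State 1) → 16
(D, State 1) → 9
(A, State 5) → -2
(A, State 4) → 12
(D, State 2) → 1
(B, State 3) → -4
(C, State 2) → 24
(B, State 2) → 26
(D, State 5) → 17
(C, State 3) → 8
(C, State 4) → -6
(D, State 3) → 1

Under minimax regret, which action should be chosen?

B

Column bests: State 1=16, State 2=26, State 3=8, State 4=12, State 5=29.
A regrets: 10, 27, 3, 0, 31 → max 31
B regrets: 0, 0, 12, 5, 0 → max 12
C regrets: 0, 2, 0, 18, 8 → max 18
D regrets: 7, 25, 7, 0, 12 → max 25
Smallest max regret = 12 → B.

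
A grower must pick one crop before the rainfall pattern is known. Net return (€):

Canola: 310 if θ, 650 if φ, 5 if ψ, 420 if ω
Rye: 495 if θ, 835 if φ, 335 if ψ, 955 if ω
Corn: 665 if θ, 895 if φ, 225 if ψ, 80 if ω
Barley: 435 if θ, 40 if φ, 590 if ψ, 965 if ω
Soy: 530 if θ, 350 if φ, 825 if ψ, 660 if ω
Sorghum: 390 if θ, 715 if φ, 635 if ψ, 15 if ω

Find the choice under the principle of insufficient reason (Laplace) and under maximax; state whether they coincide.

laplace → Rye; maximax → Barley (disagree)

Row averages: Canola=346.25, Rye=655, Corn=466.25, Barley=507.5, Soy=591.25, Sorghum=438.75
Highest average = 655 → Rye.
Row maxima: Canola=650, Rye=955, Corn=895, Barley=965, Soy=825, Sorghum=715
Best best-case = 965 → Barley.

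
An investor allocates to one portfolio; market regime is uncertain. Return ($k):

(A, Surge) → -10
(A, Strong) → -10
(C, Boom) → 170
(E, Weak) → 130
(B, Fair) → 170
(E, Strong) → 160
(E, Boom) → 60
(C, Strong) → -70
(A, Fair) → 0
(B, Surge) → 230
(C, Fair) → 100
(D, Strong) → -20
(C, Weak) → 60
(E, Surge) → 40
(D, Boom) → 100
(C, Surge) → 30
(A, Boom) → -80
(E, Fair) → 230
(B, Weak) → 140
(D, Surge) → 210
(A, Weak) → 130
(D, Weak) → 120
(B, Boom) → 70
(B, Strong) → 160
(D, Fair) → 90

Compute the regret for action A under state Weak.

10

Best payoff under Weak is 140.
Regret = 140 − 130 = 10.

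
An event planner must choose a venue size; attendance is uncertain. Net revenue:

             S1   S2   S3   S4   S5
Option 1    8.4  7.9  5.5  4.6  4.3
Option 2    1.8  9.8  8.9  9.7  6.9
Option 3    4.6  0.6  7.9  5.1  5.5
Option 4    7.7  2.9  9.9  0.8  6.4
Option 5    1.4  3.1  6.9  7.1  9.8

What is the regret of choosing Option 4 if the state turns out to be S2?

Best payoff under S2 is 9.8.
Regret = 9.8 − 2.9 = 6.9.

6.9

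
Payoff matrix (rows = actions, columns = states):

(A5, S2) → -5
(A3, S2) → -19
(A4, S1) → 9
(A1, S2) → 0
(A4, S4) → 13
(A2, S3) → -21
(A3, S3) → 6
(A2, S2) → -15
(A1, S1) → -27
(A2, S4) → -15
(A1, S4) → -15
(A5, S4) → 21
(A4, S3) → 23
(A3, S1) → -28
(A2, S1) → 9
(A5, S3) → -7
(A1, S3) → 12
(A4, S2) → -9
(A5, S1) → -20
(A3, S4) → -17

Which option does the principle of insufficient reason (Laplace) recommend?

A4

Row averages: A1=-7.5, A2=-10.5, A3=-14.5, A4=9, A5=-2.75
Highest average = 9 → A4.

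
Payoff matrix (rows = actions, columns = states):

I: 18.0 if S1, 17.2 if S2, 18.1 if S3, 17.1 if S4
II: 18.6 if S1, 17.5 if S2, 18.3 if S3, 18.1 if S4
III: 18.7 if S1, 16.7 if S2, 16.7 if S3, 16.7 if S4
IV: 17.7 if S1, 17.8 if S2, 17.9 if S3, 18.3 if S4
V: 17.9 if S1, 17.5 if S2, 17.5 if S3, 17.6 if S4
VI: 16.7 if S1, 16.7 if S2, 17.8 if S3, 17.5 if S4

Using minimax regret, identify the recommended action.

Column bests: S1=18.7, S2=17.8, S3=18.3, S4=18.3.
I regrets: 0.7, 0.6, 0.2, 1.2 → max 1.2
II regrets: 0.1, 0.3, 0.0, 0.2 → max 0.3
III regrets: 0.0, 1.1, 1.6, 1.6 → max 1.6
IV regrets: 1.0, 0.0, 0.4, 0.0 → max 1.0
V regrets: 0.8, 0.3, 0.8, 0.7 → max 0.8
VI regrets: 2.0, 1.1, 0.5, 0.8 → max 2.0
Smallest max regret = 0.3 → II.

II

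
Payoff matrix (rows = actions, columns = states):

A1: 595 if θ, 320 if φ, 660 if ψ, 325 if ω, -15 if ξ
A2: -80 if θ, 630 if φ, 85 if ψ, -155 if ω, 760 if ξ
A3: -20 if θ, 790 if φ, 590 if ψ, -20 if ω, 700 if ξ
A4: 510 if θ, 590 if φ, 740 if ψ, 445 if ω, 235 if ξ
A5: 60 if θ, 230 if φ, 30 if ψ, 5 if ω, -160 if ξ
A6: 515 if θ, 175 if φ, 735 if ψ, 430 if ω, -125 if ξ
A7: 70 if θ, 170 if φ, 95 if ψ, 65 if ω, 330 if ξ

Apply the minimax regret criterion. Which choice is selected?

A4

Column bests: θ=595, φ=790, ψ=740, ω=445, ξ=760.
A1 regrets: 0, 470, 80, 120, 775 → max 775
A2 regrets: 675, 160, 655, 600, 0 → max 675
A3 regrets: 615, 0, 150, 465, 60 → max 615
A4 regrets: 85, 200, 0, 0, 525 → max 525
A5 regrets: 535, 560, 710, 440, 920 → max 920
A6 regrets: 80, 615, 5, 15, 885 → max 885
A7 regrets: 525, 620, 645, 380, 430 → max 645
Smallest max regret = 525 → A4.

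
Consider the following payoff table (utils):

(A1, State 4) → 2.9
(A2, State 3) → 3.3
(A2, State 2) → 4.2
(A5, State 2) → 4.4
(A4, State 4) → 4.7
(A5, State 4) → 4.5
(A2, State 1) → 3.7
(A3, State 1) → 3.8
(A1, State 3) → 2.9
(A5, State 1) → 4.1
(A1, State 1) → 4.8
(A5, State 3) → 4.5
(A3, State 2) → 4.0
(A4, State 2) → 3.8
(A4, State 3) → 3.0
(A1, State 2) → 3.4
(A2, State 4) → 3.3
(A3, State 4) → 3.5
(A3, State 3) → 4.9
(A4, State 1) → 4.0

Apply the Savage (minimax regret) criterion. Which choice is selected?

Column bests: State 1=4.8, State 2=4.4, State 3=4.9, State 4=4.7.
A1 regrets: 0.0, 1.0, 2.0, 1.8 → max 2.0
A2 regrets: 1.1, 0.2, 1.6, 1.4 → max 1.6
A3 regrets: 1.0, 0.4, 0.0, 1.2 → max 1.2
A4 regrets: 0.8, 0.6, 1.9, 0.0 → max 1.9
A5 regrets: 0.7, 0.0, 0.4, 0.2 → max 0.7
Smallest max regret = 0.7 → A5.

A5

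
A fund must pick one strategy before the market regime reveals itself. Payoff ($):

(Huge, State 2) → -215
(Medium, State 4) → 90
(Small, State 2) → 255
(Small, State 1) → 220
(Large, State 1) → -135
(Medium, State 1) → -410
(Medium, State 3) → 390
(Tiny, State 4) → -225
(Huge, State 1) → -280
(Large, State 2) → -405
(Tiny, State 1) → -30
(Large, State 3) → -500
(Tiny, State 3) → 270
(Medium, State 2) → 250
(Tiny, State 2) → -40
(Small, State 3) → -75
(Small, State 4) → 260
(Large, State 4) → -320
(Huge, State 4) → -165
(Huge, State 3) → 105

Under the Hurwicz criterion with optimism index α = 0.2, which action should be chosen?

Small

Tiny: 0.2·270 + 0.8·(-225) = -126
Small: 0.2·260 + 0.8·(-75) = -8
Medium: 0.2·390 + 0.8·(-410) = -250
Large: 0.2·(-135) + 0.8·(-500) = -427
Huge: 0.2·105 + 0.8·(-280) = -203
Highest Hurwicz score = -8 → Small.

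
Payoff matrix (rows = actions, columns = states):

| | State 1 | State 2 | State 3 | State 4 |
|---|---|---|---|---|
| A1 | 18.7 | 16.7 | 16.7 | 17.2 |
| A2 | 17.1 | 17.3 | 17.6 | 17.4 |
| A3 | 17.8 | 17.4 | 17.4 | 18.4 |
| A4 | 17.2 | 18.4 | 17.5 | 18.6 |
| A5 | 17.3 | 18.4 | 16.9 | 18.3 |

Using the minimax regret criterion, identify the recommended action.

Column bests: State 1=18.7, State 2=18.4, State 3=17.6, State 4=18.6.
A1 regrets: 0.0, 1.7, 0.9, 1.4 → max 1.7
A2 regrets: 1.6, 1.1, 0.0, 1.2 → max 1.6
A3 regrets: 0.9, 1.0, 0.2, 0.2 → max 1.0
A4 regrets: 1.5, 0.0, 0.1, 0.0 → max 1.5
A5 regrets: 1.4, 0.0, 0.7, 0.3 → max 1.4
Smallest max regret = 1.0 → A3.

A3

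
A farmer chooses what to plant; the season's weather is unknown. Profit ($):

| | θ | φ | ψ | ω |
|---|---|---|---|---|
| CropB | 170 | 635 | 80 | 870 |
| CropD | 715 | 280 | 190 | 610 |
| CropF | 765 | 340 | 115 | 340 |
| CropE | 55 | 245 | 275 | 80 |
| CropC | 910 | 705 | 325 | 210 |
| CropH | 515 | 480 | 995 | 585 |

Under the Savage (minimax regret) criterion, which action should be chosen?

Column bests: θ=910, φ=705, ψ=995, ω=870.
CropB regrets: 740, 70, 915, 0 → max 915
CropD regrets: 195, 425, 805, 260 → max 805
CropF regrets: 145, 365, 880, 530 → max 880
CropE regrets: 855, 460, 720, 790 → max 855
CropC regrets: 0, 0, 670, 660 → max 670
CropH regrets: 395, 225, 0, 285 → max 395
Smallest max regret = 395 → CropH.

CropH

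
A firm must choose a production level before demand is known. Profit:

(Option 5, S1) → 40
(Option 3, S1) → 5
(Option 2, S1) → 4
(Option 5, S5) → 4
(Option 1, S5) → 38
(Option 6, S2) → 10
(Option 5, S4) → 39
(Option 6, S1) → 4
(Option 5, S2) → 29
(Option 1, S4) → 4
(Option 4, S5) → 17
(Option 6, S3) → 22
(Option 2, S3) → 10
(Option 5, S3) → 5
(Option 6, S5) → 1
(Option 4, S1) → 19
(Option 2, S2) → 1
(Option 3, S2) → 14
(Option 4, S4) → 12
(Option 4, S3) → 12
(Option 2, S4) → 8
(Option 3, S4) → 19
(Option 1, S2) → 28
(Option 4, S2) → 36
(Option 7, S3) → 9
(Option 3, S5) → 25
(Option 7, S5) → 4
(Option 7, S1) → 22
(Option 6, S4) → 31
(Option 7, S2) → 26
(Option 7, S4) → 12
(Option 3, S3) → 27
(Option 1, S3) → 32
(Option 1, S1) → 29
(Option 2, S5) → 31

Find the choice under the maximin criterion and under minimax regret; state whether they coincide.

maximin → Option 4; minimax regret → Option 4 (agree)

Row minima: Option 1=4, Option 2=1, Option 3=5, Option 4=12, Option 5=4, Option 6=1, Option 7=4
Best worst-case = 12 → Option 4.
Column bests: S1=40, S2=36, S3=32, S4=39, S5=38.
Option 1 regrets: 11, 8, 0, 35, 0 → max 35
Option 2 regrets: 36, 35, 22, 31, 7 → max 36
Option 3 regrets: 35, 22, 5, 20, 13 → max 35
Option 4 regrets: 21, 0, 20, 27, 21 → max 27
Option 5 regrets: 0, 7, 27, 0, 34 → max 34
Option 6 regrets: 36, 26, 10, 8, 37 → max 37
Option 7 regrets: 18, 10, 23, 27, 34 → max 34
Smallest max regret = 27 → Option 4.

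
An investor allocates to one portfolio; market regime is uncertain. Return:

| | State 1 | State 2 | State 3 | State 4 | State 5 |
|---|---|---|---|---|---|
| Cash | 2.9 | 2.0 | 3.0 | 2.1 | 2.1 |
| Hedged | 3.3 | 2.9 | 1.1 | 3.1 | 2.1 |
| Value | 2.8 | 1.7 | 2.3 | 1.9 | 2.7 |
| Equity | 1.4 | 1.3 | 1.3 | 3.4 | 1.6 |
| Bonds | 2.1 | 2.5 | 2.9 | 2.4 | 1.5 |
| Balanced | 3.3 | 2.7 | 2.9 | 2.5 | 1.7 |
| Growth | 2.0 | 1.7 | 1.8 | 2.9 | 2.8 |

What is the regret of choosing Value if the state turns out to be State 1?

Best payoff under State 1 is 3.3.
Regret = 3.3 − 2.8 = 0.5.

0.5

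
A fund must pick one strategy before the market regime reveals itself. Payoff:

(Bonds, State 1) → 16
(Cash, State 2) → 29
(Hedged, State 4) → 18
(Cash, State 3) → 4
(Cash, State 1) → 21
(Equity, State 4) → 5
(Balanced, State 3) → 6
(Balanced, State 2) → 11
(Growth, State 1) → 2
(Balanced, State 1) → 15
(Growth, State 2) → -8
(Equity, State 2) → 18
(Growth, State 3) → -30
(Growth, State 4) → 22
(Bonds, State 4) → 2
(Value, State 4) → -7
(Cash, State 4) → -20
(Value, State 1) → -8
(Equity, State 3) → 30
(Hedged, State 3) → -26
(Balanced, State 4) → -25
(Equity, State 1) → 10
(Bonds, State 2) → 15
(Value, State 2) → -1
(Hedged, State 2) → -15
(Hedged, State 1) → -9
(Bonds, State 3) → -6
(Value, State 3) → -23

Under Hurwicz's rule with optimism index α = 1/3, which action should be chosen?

Cash: 1/3·29 + 2/3·(-20) = -11/3
Balanced: 1/3·15 + 2/3·(-25) = -35/3
Growth: 1/3·22 + 2/3·(-30) = -38/3
Bonds: 1/3·16 + 2/3·(-6) = 4/3
Equity: 1/3·30 + 2/3·5 = 40/3
Value: 1/3·(-1) + 2/3·(-23) = -47/3
Hedged: 1/3·18 + 2/3·(-26) = -34/3
Highest Hurwicz score = 40/3 → Equity.

Equity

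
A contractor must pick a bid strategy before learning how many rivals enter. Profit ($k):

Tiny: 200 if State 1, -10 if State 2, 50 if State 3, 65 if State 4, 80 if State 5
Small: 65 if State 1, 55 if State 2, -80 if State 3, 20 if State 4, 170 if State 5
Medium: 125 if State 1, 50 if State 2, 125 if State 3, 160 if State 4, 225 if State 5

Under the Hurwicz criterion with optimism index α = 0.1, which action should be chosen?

Tiny: 0.1·200 + 0.9·(-10) = 11
Small: 0.1·170 + 0.9·(-80) = -55
Medium: 0.1·225 + 0.9·50 = 67.5
Highest Hurwicz score = 67.5 → Medium.

Medium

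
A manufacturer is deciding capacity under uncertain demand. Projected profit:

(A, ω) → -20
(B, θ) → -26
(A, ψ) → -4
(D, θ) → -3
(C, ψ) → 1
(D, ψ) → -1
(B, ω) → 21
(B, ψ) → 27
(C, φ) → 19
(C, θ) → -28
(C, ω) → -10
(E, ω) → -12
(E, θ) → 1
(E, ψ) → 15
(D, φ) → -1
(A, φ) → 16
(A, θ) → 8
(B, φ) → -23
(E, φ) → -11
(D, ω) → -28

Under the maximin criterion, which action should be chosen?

E

Row minima: A=-20, B=-26, C=-28, D=-28, E=-12
Best worst-case = -12 → E.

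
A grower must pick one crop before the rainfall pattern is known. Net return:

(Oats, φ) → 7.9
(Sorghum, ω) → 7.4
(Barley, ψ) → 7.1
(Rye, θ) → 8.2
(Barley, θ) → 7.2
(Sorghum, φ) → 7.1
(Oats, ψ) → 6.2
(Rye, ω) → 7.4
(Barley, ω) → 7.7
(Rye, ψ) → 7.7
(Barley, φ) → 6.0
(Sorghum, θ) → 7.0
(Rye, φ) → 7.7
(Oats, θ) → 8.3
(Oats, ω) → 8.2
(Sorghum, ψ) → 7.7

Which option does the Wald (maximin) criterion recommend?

Rye

Row minima: Oats=6.2, Sorghum=7.0, Rye=7.4, Barley=6.0
Best worst-case = 7.4 → Rye.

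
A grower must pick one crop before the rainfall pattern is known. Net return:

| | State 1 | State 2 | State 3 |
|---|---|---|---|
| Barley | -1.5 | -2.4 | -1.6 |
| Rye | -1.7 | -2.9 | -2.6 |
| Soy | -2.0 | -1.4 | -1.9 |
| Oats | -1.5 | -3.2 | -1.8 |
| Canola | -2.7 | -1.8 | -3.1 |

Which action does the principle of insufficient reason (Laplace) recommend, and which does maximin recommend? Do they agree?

laplace → Soy; maximin → Soy (agree)

Row averages: Barley=-11/6, Rye=-2.4, Soy=-53/30, Oats=-13/6, Canola=-38/15
Highest average = -53/30 → Soy.
Row minima: Barley=-2.4, Rye=-2.9, Soy=-2.0, Oats=-3.2, Canola=-3.1
Best worst-case = -2.0 → Soy.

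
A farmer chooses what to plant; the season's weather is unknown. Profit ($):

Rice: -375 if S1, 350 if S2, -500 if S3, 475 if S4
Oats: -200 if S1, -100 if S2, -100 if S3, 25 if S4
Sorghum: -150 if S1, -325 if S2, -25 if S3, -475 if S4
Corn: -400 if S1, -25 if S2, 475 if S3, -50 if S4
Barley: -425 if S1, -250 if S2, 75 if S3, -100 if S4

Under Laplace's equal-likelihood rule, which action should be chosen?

Corn

Row averages: Rice=-12.5, Oats=-93.75, Sorghum=-243.75, Corn=0, Barley=-175
Highest average = 0 → Corn.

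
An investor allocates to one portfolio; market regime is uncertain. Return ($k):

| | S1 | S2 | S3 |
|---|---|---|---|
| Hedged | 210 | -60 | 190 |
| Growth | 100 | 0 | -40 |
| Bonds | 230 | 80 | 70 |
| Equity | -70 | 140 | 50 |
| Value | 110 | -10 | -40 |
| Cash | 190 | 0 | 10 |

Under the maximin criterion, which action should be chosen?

Row minima: Hedged=-60, Growth=-40, Bonds=70, Equity=-70, Value=-40, Cash=0
Best worst-case = 70 → Bonds.

Bonds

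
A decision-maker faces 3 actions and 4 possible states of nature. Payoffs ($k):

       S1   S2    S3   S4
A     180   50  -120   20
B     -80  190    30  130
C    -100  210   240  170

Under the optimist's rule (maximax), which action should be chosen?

C

Row maxima: A=180, B=190, C=240
Best best-case = 240 → C.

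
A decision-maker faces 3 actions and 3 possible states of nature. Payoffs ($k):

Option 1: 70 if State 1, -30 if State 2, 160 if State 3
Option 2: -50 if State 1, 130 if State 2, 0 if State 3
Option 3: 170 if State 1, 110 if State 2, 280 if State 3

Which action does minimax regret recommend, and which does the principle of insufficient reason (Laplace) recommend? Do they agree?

minimax regret → Option 3; laplace → Option 3 (agree)

Column bests: State 1=170, State 2=130, State 3=280.
Option 1 regrets: 100, 160, 120 → max 160
Option 2 regrets: 220, 0, 280 → max 280
Option 3 regrets: 0, 20, 0 → max 20
Smallest max regret = 20 → Option 3.
Row averages: Option 1=200/3, Option 2=80/3, Option 3=560/3
Highest average = 560/3 → Option 3.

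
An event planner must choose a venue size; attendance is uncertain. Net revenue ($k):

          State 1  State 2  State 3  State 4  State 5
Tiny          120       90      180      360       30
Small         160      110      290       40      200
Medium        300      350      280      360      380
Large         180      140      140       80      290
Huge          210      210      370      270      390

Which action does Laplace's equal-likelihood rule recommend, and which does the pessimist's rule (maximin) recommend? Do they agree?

laplace → Medium; maximin → Medium (agree)

Row averages: Tiny=156, Small=160, Medium=334, Large=166, Huge=290
Highest average = 334 → Medium.
Row minima: Tiny=30, Small=40, Medium=280, Large=80, Huge=210
Best worst-case = 280 → Medium.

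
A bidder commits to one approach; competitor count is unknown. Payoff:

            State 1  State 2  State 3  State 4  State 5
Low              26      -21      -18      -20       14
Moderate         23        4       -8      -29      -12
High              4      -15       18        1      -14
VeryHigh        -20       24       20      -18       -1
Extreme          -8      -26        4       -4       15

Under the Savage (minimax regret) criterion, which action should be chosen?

Column bests: State 1=26, State 2=24, State 3=20, State 4=1, State 5=15.
Low regrets: 0, 45, 38, 21, 1 → max 45
Moderate regrets: 3, 20, 28, 30, 27 → max 30
High regrets: 22, 39, 2, 0, 29 → max 39
VeryHigh regrets: 46, 0, 0, 19, 16 → max 46
Extreme regrets: 34, 50, 16, 5, 0 → max 50
Smallest max regret = 30 → Moderate.

Moderate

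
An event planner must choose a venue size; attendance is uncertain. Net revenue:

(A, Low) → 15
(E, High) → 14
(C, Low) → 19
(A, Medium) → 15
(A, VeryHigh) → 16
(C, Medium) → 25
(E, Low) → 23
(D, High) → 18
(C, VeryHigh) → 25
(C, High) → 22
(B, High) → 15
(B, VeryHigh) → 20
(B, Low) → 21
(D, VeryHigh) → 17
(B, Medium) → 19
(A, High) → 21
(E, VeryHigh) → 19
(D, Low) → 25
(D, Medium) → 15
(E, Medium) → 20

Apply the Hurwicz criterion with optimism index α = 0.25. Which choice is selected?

C

A: 0.25·21 + 0.75·15 = 16.5
B: 0.25·21 + 0.75·15 = 16.5
C: 0.25·25 + 0.75·19 = 20.5
D: 0.25·25 + 0.75·15 = 17.5
E: 0.25·23 + 0.75·14 = 16.25
Highest Hurwicz score = 20.5 → C.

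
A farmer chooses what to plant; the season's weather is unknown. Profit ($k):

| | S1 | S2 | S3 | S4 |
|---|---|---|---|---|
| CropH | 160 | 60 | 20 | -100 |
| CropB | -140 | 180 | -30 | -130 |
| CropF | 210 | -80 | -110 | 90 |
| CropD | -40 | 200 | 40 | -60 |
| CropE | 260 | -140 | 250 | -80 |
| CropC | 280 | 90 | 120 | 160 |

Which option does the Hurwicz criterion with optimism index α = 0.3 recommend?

CropC

CropH: 0.3·160 + 0.7·(-100) = -22
CropB: 0.3·180 + 0.7·(-140) = -44
CropF: 0.3·210 + 0.7·(-110) = -14
CropD: 0.3·200 + 0.7·(-60) = 18
CropE: 0.3·260 + 0.7·(-140) = -20
CropC: 0.3·280 + 0.7·90 = 147
Highest Hurwicz score = 147 → CropC.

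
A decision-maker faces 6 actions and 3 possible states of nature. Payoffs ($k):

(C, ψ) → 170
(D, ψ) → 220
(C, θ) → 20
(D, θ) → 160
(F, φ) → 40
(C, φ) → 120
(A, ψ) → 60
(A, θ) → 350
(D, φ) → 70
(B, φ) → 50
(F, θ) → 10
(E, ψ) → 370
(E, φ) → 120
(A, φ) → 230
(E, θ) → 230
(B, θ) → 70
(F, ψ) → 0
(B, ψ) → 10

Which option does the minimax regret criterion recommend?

Column bests: θ=350, φ=230, ψ=370.
A regrets: 0, 0, 310 → max 310
B regrets: 280, 180, 360 → max 360
C regrets: 330, 110, 200 → max 330
D regrets: 190, 160, 150 → max 190
E regrets: 120, 110, 0 → max 120
F regrets: 340, 190, 370 → max 370
Smallest max regret = 120 → E.

E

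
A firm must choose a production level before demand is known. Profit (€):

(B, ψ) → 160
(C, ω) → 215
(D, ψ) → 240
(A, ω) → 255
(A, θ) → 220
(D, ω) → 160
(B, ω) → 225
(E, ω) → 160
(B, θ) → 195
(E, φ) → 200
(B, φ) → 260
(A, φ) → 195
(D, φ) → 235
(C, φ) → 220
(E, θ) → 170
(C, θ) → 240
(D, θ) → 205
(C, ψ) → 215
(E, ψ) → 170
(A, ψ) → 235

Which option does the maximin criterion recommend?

C

Row minima: A=195, B=160, C=215, D=160, E=160
Best worst-case = 215 → C.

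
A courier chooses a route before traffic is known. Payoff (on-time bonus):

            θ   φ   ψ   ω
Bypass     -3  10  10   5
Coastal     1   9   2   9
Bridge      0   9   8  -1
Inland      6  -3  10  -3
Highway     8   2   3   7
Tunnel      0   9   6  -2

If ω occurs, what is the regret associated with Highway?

Best payoff under ω is 9.
Regret = 9 − 7 = 2.

2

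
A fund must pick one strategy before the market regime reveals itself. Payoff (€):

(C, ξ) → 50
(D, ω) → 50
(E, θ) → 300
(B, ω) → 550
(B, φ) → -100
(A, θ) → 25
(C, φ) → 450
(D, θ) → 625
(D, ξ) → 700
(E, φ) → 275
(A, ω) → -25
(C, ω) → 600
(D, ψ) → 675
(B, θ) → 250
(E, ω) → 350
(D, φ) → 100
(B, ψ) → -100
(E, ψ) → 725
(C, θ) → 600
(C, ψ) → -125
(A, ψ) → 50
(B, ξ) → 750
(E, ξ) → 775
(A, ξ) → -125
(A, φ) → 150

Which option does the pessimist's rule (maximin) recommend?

E

Row minima: A=-125, B=-100, C=-125, D=50, E=275
Best worst-case = 275 → E.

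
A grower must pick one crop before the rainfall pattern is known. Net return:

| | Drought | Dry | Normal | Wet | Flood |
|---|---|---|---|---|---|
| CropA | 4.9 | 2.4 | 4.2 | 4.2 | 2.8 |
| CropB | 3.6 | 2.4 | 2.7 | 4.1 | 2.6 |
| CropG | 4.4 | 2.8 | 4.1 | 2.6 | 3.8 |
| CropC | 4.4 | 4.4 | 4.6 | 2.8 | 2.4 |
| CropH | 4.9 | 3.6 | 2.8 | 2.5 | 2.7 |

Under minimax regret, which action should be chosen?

Column bests: Drought=4.9, Dry=4.4, Normal=4.6, Wet=4.2, Flood=3.8.
CropA regrets: 0.0, 2.0, 0.4, 0.0, 1.0 → max 2.0
CropB regrets: 1.3, 2.0, 1.9, 0.1, 1.2 → max 2.0
CropG regrets: 0.5, 1.6, 0.5, 1.6, 0.0 → max 1.6
CropC regrets: 0.5, 0.0, 0.0, 1.4, 1.4 → max 1.4
CropH regrets: 0.0, 0.8, 1.8, 1.7, 1.1 → max 1.8
Smallest max regret = 1.4 → CropC.

CropC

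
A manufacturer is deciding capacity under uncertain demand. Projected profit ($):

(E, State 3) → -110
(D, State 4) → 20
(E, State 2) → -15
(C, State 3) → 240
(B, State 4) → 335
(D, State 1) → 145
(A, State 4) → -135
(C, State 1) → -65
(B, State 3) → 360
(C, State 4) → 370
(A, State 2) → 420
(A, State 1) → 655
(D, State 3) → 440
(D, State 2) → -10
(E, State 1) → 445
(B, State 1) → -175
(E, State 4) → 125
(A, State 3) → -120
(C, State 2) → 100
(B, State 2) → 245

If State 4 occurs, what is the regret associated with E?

245

Best payoff under State 4 is 370.
Regret = 370 − 125 = 245.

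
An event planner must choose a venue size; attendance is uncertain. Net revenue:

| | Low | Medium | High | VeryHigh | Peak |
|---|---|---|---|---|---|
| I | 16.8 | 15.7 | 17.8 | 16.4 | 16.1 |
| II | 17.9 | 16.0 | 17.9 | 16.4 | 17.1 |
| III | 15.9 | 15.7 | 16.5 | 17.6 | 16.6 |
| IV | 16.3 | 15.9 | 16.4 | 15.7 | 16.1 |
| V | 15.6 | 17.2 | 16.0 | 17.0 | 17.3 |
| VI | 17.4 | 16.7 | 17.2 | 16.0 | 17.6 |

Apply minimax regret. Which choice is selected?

II

Column bests: Low=17.9, Medium=17.2, High=17.9, VeryHigh=17.6, Peak=17.6.
I regrets: 1.1, 1.5, 0.1, 1.2, 1.5 → max 1.5
II regrets: 0.0, 1.2, 0.0, 1.2, 0.5 → max 1.2
III regrets: 2.0, 1.5, 1.4, 0.0, 1.0 → max 2.0
IV regrets: 1.6, 1.3, 1.5, 1.9, 1.5 → max 1.9
V regrets: 2.3, 0.0, 1.9, 0.6, 0.3 → max 2.3
VI regrets: 0.5, 0.5, 0.7, 1.6, 0.0 → max 1.6
Smallest max regret = 1.2 → II.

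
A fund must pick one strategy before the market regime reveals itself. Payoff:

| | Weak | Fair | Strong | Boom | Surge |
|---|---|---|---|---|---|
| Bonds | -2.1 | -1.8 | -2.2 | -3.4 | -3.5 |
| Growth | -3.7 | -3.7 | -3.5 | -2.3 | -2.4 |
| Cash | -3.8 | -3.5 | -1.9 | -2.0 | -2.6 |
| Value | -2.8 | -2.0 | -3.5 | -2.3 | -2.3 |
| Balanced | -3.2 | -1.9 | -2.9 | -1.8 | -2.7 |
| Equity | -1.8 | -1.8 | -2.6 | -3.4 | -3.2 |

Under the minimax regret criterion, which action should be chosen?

Column bests: Weak=-1.8, Fair=-1.8, Strong=-1.9, Boom=-1.8, Surge=-2.3.
Bonds regrets: 0.3, 0.0, 0.3, 1.6, 1.2 → max 1.6
Growth regrets: 1.9, 1.9, 1.6, 0.5, 0.1 → max 1.9
Cash regrets: 2.0, 1.7, 0.0, 0.2, 0.3 → max 2.0
Value regrets: 1.0, 0.2, 1.6, 0.5, 0.0 → max 1.6
Balanced regrets: 1.4, 0.1, 1.0, 0.0, 0.4 → max 1.4
Equity regrets: 0.0, 0.0, 0.7, 1.6, 0.9 → max 1.6
Smallest max regret = 1.4 → Balanced.

Balanced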